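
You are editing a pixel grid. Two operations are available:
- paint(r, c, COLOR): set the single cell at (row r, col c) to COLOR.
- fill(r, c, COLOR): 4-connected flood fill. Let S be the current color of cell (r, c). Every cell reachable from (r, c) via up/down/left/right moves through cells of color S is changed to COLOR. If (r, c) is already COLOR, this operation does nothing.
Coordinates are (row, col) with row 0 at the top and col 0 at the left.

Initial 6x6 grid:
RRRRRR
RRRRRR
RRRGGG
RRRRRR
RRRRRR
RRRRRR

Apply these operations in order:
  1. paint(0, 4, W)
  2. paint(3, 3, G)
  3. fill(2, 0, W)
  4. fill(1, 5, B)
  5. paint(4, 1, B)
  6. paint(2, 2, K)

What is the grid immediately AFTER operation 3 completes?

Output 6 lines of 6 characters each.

After op 1 paint(0,4,W):
RRRRWR
RRRRRR
RRRGGG
RRRRRR
RRRRRR
RRRRRR
After op 2 paint(3,3,G):
RRRRWR
RRRRRR
RRRGGG
RRRGRR
RRRRRR
RRRRRR
After op 3 fill(2,0,W) [31 cells changed]:
WWWWWW
WWWWWW
WWWGGG
WWWGWW
WWWWWW
WWWWWW

Answer: WWWWWW
WWWWWW
WWWGGG
WWWGWW
WWWWWW
WWWWWW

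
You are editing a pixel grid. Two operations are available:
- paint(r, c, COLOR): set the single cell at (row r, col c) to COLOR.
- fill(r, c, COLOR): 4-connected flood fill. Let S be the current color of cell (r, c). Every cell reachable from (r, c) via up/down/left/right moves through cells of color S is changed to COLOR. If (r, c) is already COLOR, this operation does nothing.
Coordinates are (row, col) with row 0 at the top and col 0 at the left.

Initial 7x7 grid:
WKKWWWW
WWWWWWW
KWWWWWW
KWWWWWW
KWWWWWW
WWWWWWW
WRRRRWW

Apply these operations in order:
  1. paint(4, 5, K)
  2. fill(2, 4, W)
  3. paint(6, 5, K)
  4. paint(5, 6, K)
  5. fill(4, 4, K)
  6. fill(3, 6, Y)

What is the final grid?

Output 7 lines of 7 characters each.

After op 1 paint(4,5,K):
WKKWWWW
WWWWWWW
KWWWWWW
KWWWWWW
KWWWWKW
WWWWWWW
WRRRRWW
After op 2 fill(2,4,W) [0 cells changed]:
WKKWWWW
WWWWWWW
KWWWWWW
KWWWWWW
KWWWWKW
WWWWWWW
WRRRRWW
After op 3 paint(6,5,K):
WKKWWWW
WWWWWWW
KWWWWWW
KWWWWWW
KWWWWKW
WWWWWWW
WRRRRKW
After op 4 paint(5,6,K):
WKKWWWW
WWWWWWW
KWWWWWW
KWWWWWW
KWWWWKW
WWWWWWK
WRRRRKW
After op 5 fill(4,4,K) [36 cells changed]:
KKKKKKK
KKKKKKK
KKKKKKK
KKKKKKK
KKKKKKK
KKKKKKK
KRRRRKW
After op 6 fill(3,6,Y) [44 cells changed]:
YYYYYYY
YYYYYYY
YYYYYYY
YYYYYYY
YYYYYYY
YYYYYYY
YRRRRYW

Answer: YYYYYYY
YYYYYYY
YYYYYYY
YYYYYYY
YYYYYYY
YYYYYYY
YRRRRYW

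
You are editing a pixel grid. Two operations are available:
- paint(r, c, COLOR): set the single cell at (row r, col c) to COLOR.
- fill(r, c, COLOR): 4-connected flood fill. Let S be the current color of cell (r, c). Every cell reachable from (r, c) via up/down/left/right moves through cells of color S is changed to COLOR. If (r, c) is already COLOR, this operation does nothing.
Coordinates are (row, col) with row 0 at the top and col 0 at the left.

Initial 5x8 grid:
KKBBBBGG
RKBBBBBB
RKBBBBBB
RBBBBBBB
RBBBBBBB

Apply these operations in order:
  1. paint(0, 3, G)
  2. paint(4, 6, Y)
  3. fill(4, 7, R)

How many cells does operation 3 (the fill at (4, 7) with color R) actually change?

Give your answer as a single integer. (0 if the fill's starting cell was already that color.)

After op 1 paint(0,3,G):
KKBGBBGG
RKBBBBBB
RKBBBBBB
RBBBBBBB
RBBBBBBB
After op 2 paint(4,6,Y):
KKBGBBGG
RKBBBBBB
RKBBBBBB
RBBBBBBB
RBBBBBYB
After op 3 fill(4,7,R) [28 cells changed]:
KKRGRRGG
RKRRRRRR
RKRRRRRR
RRRRRRRR
RRRRRRYR

Answer: 28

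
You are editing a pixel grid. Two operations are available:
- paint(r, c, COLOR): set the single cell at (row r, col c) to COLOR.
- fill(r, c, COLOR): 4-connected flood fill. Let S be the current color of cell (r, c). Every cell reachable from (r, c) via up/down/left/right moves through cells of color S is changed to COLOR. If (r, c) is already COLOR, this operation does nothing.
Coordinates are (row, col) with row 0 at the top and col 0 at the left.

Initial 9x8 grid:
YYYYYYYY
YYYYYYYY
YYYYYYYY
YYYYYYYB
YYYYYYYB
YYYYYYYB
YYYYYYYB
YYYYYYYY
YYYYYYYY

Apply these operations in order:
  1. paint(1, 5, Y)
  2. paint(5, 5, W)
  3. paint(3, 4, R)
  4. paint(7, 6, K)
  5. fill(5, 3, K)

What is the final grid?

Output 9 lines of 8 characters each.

After op 1 paint(1,5,Y):
YYYYYYYY
YYYYYYYY
YYYYYYYY
YYYYYYYB
YYYYYYYB
YYYYYYYB
YYYYYYYB
YYYYYYYY
YYYYYYYY
After op 2 paint(5,5,W):
YYYYYYYY
YYYYYYYY
YYYYYYYY
YYYYYYYB
YYYYYYYB
YYYYYWYB
YYYYYYYB
YYYYYYYY
YYYYYYYY
After op 3 paint(3,4,R):
YYYYYYYY
YYYYYYYY
YYYYYYYY
YYYYRYYB
YYYYYYYB
YYYYYWYB
YYYYYYYB
YYYYYYYY
YYYYYYYY
After op 4 paint(7,6,K):
YYYYYYYY
YYYYYYYY
YYYYYYYY
YYYYRYYB
YYYYYYYB
YYYYYWYB
YYYYYYYB
YYYYYYKY
YYYYYYYY
After op 5 fill(5,3,K) [65 cells changed]:
KKKKKKKK
KKKKKKKK
KKKKKKKK
KKKKRKKB
KKKKKKKB
KKKKKWKB
KKKKKKKB
KKKKKKKK
KKKKKKKK

Answer: KKKKKKKK
KKKKKKKK
KKKKKKKK
KKKKRKKB
KKKKKKKB
KKKKKWKB
KKKKKKKB
KKKKKKKK
KKKKKKKK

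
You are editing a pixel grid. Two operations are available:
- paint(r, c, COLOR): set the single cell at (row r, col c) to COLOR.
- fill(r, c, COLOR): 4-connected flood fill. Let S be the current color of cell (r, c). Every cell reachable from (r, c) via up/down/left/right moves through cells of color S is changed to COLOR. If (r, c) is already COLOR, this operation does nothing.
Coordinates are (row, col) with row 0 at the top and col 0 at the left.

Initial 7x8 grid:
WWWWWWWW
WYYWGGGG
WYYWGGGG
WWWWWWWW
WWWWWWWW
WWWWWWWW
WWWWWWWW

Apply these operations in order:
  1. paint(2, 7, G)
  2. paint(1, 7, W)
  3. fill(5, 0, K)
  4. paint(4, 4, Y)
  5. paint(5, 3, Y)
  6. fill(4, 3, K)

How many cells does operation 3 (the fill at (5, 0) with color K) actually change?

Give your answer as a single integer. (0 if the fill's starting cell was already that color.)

Answer: 45

Derivation:
After op 1 paint(2,7,G):
WWWWWWWW
WYYWGGGG
WYYWGGGG
WWWWWWWW
WWWWWWWW
WWWWWWWW
WWWWWWWW
After op 2 paint(1,7,W):
WWWWWWWW
WYYWGGGW
WYYWGGGG
WWWWWWWW
WWWWWWWW
WWWWWWWW
WWWWWWWW
After op 3 fill(5,0,K) [45 cells changed]:
KKKKKKKK
KYYKGGGK
KYYKGGGG
KKKKKKKK
KKKKKKKK
KKKKKKKK
KKKKKKKK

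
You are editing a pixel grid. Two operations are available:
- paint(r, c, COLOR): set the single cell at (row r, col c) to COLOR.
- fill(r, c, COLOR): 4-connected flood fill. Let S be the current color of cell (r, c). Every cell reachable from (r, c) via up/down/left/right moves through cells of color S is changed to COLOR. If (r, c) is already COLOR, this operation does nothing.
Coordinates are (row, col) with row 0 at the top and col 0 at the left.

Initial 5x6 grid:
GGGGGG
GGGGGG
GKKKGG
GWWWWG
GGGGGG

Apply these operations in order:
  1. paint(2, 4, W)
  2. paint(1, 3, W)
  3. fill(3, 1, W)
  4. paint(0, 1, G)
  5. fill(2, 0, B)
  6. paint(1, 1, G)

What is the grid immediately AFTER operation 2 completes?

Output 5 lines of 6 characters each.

After op 1 paint(2,4,W):
GGGGGG
GGGGGG
GKKKWG
GWWWWG
GGGGGG
After op 2 paint(1,3,W):
GGGGGG
GGGWGG
GKKKWG
GWWWWG
GGGGGG

Answer: GGGGGG
GGGWGG
GKKKWG
GWWWWG
GGGGGG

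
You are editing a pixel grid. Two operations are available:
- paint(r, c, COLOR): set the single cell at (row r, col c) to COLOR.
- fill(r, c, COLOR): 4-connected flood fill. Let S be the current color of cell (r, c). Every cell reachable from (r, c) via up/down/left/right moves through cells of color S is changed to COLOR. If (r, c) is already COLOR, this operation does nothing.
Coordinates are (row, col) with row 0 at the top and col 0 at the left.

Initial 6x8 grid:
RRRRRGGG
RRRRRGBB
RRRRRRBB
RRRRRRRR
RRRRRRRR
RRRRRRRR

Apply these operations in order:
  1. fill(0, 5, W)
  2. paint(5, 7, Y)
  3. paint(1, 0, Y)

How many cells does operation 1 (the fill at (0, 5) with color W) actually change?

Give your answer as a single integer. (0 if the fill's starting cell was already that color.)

Answer: 4

Derivation:
After op 1 fill(0,5,W) [4 cells changed]:
RRRRRWWW
RRRRRWBB
RRRRRRBB
RRRRRRRR
RRRRRRRR
RRRRRRRR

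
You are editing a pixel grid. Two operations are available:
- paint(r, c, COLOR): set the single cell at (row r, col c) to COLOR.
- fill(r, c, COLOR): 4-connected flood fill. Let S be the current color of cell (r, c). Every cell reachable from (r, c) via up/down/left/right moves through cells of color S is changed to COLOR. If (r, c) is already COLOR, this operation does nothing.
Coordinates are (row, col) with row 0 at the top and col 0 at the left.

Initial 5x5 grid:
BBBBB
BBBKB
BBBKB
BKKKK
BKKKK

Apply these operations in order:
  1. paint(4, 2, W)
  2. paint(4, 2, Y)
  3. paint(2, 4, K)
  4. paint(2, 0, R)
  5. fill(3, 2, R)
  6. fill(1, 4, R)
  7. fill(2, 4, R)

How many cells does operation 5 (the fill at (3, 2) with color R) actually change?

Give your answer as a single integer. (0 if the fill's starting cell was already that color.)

Answer: 10

Derivation:
After op 1 paint(4,2,W):
BBBBB
BBBKB
BBBKB
BKKKK
BKWKK
After op 2 paint(4,2,Y):
BBBBB
BBBKB
BBBKB
BKKKK
BKYKK
After op 3 paint(2,4,K):
BBBBB
BBBKB
BBBKK
BKKKK
BKYKK
After op 4 paint(2,0,R):
BBBBB
BBBKB
RBBKK
BKKKK
BKYKK
After op 5 fill(3,2,R) [10 cells changed]:
BBBBB
BBBRB
RBBRR
BRRRR
BRYRR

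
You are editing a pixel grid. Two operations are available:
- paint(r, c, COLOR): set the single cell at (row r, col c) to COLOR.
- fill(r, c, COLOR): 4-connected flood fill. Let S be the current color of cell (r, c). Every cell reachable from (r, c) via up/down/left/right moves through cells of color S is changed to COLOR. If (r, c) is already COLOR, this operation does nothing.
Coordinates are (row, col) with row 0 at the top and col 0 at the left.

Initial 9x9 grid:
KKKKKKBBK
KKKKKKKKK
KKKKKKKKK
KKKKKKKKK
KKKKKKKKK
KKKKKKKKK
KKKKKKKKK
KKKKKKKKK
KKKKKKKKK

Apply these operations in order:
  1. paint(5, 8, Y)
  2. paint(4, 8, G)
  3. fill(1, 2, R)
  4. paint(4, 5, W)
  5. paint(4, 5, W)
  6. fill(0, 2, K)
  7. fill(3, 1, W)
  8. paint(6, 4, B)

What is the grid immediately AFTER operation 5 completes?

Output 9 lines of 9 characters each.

Answer: RRRRRRBBR
RRRRRRRRR
RRRRRRRRR
RRRRRRRRR
RRRRRWRRG
RRRRRRRRY
RRRRRRRRR
RRRRRRRRR
RRRRRRRRR

Derivation:
After op 1 paint(5,8,Y):
KKKKKKBBK
KKKKKKKKK
KKKKKKKKK
KKKKKKKKK
KKKKKKKKK
KKKKKKKKY
KKKKKKKKK
KKKKKKKKK
KKKKKKKKK
After op 2 paint(4,8,G):
KKKKKKBBK
KKKKKKKKK
KKKKKKKKK
KKKKKKKKK
KKKKKKKKG
KKKKKKKKY
KKKKKKKKK
KKKKKKKKK
KKKKKKKKK
After op 3 fill(1,2,R) [77 cells changed]:
RRRRRRBBR
RRRRRRRRR
RRRRRRRRR
RRRRRRRRR
RRRRRRRRG
RRRRRRRRY
RRRRRRRRR
RRRRRRRRR
RRRRRRRRR
After op 4 paint(4,5,W):
RRRRRRBBR
RRRRRRRRR
RRRRRRRRR
RRRRRRRRR
RRRRRWRRG
RRRRRRRRY
RRRRRRRRR
RRRRRRRRR
RRRRRRRRR
After op 5 paint(4,5,W):
RRRRRRBBR
RRRRRRRRR
RRRRRRRRR
RRRRRRRRR
RRRRRWRRG
RRRRRRRRY
RRRRRRRRR
RRRRRRRRR
RRRRRRRRR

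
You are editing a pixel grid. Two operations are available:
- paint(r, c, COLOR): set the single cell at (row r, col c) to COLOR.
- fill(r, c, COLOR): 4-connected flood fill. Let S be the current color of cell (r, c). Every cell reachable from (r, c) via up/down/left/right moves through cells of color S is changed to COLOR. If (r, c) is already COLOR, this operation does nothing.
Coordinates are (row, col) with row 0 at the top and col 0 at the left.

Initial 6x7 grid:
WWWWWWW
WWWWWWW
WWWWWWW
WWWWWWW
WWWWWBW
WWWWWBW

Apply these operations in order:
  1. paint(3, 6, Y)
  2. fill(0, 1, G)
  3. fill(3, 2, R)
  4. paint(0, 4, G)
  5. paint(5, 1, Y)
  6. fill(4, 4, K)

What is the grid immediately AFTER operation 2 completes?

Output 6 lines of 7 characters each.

After op 1 paint(3,6,Y):
WWWWWWW
WWWWWWW
WWWWWWW
WWWWWWY
WWWWWBW
WWWWWBW
After op 2 fill(0,1,G) [37 cells changed]:
GGGGGGG
GGGGGGG
GGGGGGG
GGGGGGY
GGGGGBW
GGGGGBW

Answer: GGGGGGG
GGGGGGG
GGGGGGG
GGGGGGY
GGGGGBW
GGGGGBW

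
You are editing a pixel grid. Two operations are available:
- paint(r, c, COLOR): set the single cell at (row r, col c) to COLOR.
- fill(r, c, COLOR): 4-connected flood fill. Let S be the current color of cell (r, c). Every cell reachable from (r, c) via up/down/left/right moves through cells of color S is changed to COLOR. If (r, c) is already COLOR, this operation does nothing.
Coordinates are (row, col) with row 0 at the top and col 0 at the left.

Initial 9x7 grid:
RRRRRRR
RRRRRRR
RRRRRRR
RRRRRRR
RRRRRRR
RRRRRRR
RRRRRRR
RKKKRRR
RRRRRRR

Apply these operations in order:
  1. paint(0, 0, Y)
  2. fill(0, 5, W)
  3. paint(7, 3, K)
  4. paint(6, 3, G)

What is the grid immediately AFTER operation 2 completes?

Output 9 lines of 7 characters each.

After op 1 paint(0,0,Y):
YRRRRRR
RRRRRRR
RRRRRRR
RRRRRRR
RRRRRRR
RRRRRRR
RRRRRRR
RKKKRRR
RRRRRRR
After op 2 fill(0,5,W) [59 cells changed]:
YWWWWWW
WWWWWWW
WWWWWWW
WWWWWWW
WWWWWWW
WWWWWWW
WWWWWWW
WKKKWWW
WWWWWWW

Answer: YWWWWWW
WWWWWWW
WWWWWWW
WWWWWWW
WWWWWWW
WWWWWWW
WWWWWWW
WKKKWWW
WWWWWWW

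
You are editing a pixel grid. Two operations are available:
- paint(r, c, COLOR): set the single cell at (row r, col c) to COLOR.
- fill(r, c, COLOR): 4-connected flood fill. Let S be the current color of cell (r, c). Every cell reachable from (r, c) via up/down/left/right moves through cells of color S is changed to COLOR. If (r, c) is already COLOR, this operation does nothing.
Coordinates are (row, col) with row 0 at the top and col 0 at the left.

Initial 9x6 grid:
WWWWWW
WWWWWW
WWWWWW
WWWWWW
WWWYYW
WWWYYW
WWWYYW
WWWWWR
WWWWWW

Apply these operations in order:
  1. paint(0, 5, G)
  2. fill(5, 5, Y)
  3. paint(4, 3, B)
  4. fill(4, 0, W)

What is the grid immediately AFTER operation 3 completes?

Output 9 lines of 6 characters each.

After op 1 paint(0,5,G):
WWWWWG
WWWWWW
WWWWWW
WWWWWW
WWWYYW
WWWYYW
WWWYYW
WWWWWR
WWWWWW
After op 2 fill(5,5,Y) [46 cells changed]:
YYYYYG
YYYYYY
YYYYYY
YYYYYY
YYYYYY
YYYYYY
YYYYYY
YYYYYR
YYYYYY
After op 3 paint(4,3,B):
YYYYYG
YYYYYY
YYYYYY
YYYYYY
YYYBYY
YYYYYY
YYYYYY
YYYYYR
YYYYYY

Answer: YYYYYG
YYYYYY
YYYYYY
YYYYYY
YYYBYY
YYYYYY
YYYYYY
YYYYYR
YYYYYY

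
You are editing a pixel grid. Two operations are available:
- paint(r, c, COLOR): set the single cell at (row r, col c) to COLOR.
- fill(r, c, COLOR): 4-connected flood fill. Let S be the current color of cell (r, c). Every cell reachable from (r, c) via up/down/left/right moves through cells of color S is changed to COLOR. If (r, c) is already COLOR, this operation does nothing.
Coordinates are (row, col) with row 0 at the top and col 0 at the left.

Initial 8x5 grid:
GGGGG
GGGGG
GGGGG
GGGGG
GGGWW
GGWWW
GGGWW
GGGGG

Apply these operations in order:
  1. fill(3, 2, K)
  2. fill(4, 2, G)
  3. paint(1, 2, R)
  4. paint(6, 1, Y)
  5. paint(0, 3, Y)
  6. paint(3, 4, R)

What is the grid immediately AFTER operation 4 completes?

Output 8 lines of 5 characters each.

Answer: GGGGG
GGRGG
GGGGG
GGGGG
GGGWW
GGWWW
GYGWW
GGGGG

Derivation:
After op 1 fill(3,2,K) [33 cells changed]:
KKKKK
KKKKK
KKKKK
KKKKK
KKKWW
KKWWW
KKKWW
KKKKK
After op 2 fill(4,2,G) [33 cells changed]:
GGGGG
GGGGG
GGGGG
GGGGG
GGGWW
GGWWW
GGGWW
GGGGG
After op 3 paint(1,2,R):
GGGGG
GGRGG
GGGGG
GGGGG
GGGWW
GGWWW
GGGWW
GGGGG
After op 4 paint(6,1,Y):
GGGGG
GGRGG
GGGGG
GGGGG
GGGWW
GGWWW
GYGWW
GGGGG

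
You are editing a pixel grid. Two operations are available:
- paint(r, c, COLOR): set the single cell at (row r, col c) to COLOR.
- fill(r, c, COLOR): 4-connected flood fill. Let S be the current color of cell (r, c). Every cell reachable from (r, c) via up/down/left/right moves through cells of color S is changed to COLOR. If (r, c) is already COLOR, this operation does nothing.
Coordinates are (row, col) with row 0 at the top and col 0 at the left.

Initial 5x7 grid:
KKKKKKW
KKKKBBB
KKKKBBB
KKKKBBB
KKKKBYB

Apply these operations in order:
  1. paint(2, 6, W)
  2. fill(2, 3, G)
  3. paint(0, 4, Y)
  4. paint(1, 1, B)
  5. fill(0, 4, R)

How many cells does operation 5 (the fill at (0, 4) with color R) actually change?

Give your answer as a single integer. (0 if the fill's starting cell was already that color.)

After op 1 paint(2,6,W):
KKKKKKW
KKKKBBB
KKKKBBW
KKKKBBB
KKKKBYB
After op 2 fill(2,3,G) [22 cells changed]:
GGGGGGW
GGGGBBB
GGGGBBW
GGGGBBB
GGGGBYB
After op 3 paint(0,4,Y):
GGGGYGW
GGGGBBB
GGGGBBW
GGGGBBB
GGGGBYB
After op 4 paint(1,1,B):
GGGGYGW
GBGGBBB
GGGGBBW
GGGGBBB
GGGGBYB
After op 5 fill(0,4,R) [1 cells changed]:
GGGGRGW
GBGGBBB
GGGGBBW
GGGGBBB
GGGGBYB

Answer: 1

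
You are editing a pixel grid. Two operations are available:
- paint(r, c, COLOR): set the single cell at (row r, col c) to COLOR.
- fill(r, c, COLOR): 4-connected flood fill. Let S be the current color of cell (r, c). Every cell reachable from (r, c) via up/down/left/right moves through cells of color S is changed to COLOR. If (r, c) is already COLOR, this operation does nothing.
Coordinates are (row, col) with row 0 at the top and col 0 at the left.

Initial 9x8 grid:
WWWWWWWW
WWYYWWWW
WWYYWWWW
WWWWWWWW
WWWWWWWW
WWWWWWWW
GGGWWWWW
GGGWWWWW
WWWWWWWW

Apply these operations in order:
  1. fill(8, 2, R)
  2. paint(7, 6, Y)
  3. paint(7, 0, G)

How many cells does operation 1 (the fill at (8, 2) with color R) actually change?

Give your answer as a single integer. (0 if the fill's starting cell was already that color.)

After op 1 fill(8,2,R) [62 cells changed]:
RRRRRRRR
RRYYRRRR
RRYYRRRR
RRRRRRRR
RRRRRRRR
RRRRRRRR
GGGRRRRR
GGGRRRRR
RRRRRRRR

Answer: 62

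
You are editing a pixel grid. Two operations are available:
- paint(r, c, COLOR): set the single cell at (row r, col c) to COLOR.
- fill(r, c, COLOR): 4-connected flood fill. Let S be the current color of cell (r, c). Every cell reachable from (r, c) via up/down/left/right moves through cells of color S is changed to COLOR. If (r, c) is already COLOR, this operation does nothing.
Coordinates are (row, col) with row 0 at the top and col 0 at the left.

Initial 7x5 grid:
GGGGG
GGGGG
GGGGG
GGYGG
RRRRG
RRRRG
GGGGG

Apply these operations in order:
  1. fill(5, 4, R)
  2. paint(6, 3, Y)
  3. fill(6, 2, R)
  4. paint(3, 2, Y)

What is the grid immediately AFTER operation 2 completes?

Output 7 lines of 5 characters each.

Answer: RRRRR
RRRRR
RRRRR
RRYRR
RRRRR
RRRRR
RRRYR

Derivation:
After op 1 fill(5,4,R) [26 cells changed]:
RRRRR
RRRRR
RRRRR
RRYRR
RRRRR
RRRRR
RRRRR
After op 2 paint(6,3,Y):
RRRRR
RRRRR
RRRRR
RRYRR
RRRRR
RRRRR
RRRYR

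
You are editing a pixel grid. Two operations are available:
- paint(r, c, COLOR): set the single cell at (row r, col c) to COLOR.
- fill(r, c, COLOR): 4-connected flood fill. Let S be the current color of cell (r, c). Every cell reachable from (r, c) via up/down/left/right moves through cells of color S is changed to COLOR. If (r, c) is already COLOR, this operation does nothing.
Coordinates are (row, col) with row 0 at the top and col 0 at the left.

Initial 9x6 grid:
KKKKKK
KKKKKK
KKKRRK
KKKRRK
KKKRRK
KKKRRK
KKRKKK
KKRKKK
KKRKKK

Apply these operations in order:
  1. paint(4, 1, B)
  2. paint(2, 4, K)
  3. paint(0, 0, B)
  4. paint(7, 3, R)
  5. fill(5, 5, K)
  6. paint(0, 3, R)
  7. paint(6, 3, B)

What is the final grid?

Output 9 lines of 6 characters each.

Answer: BKKRKK
KKKKKK
KKKRKK
KKKRRK
KBKRRK
KKKRRK
KKRBKK
KKRRKK
KKRKKK

Derivation:
After op 1 paint(4,1,B):
KKKKKK
KKKKKK
KKKRRK
KKKRRK
KBKRRK
KKKRRK
KKRKKK
KKRKKK
KKRKKK
After op 2 paint(2,4,K):
KKKKKK
KKKKKK
KKKRKK
KKKRRK
KBKRRK
KKKRRK
KKRKKK
KKRKKK
KKRKKK
After op 3 paint(0,0,B):
BKKKKK
KKKKKK
KKKRKK
KKKRRK
KBKRRK
KKKRRK
KKRKKK
KKRKKK
KKRKKK
After op 4 paint(7,3,R):
BKKKKK
KKKKKK
KKKRKK
KKKRRK
KBKRRK
KKKRRK
KKRKKK
KKRRKK
KKRKKK
After op 5 fill(5,5,K) [0 cells changed]:
BKKKKK
KKKKKK
KKKRKK
KKKRRK
KBKRRK
KKKRRK
KKRKKK
KKRRKK
KKRKKK
After op 6 paint(0,3,R):
BKKRKK
KKKKKK
KKKRKK
KKKRRK
KBKRRK
KKKRRK
KKRKKK
KKRRKK
KKRKKK
After op 7 paint(6,3,B):
BKKRKK
KKKKKK
KKKRKK
KKKRRK
KBKRRK
KKKRRK
KKRBKK
KKRRKK
KKRKKK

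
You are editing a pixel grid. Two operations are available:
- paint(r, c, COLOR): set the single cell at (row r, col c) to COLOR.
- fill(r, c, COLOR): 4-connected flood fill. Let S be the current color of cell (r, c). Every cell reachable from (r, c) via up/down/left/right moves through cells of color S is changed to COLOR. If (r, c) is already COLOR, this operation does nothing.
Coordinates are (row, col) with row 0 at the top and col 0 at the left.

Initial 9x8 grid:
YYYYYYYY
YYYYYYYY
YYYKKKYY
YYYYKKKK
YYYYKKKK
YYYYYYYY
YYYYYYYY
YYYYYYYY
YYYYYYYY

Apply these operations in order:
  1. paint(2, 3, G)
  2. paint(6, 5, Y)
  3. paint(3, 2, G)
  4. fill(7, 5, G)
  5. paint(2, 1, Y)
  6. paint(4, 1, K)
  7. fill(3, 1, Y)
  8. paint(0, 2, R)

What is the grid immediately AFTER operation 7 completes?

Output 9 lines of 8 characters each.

Answer: YYYYYYYY
YYYYYYYY
YYYYKKYY
YYYYKKKK
YKYYKKKK
YYYYYYYY
YYYYYYYY
YYYYYYYY
YYYYYYYY

Derivation:
After op 1 paint(2,3,G):
YYYYYYYY
YYYYYYYY
YYYGKKYY
YYYYKKKK
YYYYKKKK
YYYYYYYY
YYYYYYYY
YYYYYYYY
YYYYYYYY
After op 2 paint(6,5,Y):
YYYYYYYY
YYYYYYYY
YYYGKKYY
YYYYKKKK
YYYYKKKK
YYYYYYYY
YYYYYYYY
YYYYYYYY
YYYYYYYY
After op 3 paint(3,2,G):
YYYYYYYY
YYYYYYYY
YYYGKKYY
YYGYKKKK
YYYYKKKK
YYYYYYYY
YYYYYYYY
YYYYYYYY
YYYYYYYY
After op 4 fill(7,5,G) [60 cells changed]:
GGGGGGGG
GGGGGGGG
GGGGKKGG
GGGGKKKK
GGGGKKKK
GGGGGGGG
GGGGGGGG
GGGGGGGG
GGGGGGGG
After op 5 paint(2,1,Y):
GGGGGGGG
GGGGGGGG
GYGGKKGG
GGGGKKKK
GGGGKKKK
GGGGGGGG
GGGGGGGG
GGGGGGGG
GGGGGGGG
After op 6 paint(4,1,K):
GGGGGGGG
GGGGGGGG
GYGGKKGG
GGGGKKKK
GKGGKKKK
GGGGGGGG
GGGGGGGG
GGGGGGGG
GGGGGGGG
After op 7 fill(3,1,Y) [60 cells changed]:
YYYYYYYY
YYYYYYYY
YYYYKKYY
YYYYKKKK
YKYYKKKK
YYYYYYYY
YYYYYYYY
YYYYYYYY
YYYYYYYY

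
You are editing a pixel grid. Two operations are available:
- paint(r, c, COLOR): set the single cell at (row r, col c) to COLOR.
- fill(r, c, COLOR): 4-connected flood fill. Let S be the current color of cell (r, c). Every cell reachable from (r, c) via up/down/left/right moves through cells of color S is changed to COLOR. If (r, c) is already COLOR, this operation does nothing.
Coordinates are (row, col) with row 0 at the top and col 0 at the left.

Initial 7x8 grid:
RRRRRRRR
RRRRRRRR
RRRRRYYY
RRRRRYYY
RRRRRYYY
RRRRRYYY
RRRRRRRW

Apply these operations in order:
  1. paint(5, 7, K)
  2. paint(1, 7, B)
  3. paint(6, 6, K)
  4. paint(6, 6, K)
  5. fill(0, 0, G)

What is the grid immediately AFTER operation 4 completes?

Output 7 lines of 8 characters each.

Answer: RRRRRRRR
RRRRRRRB
RRRRRYYY
RRRRRYYY
RRRRRYYY
RRRRRYYK
RRRRRRKW

Derivation:
After op 1 paint(5,7,K):
RRRRRRRR
RRRRRRRR
RRRRRYYY
RRRRRYYY
RRRRRYYY
RRRRRYYK
RRRRRRRW
After op 2 paint(1,7,B):
RRRRRRRR
RRRRRRRB
RRRRRYYY
RRRRRYYY
RRRRRYYY
RRRRRYYK
RRRRRRRW
After op 3 paint(6,6,K):
RRRRRRRR
RRRRRRRB
RRRRRYYY
RRRRRYYY
RRRRRYYY
RRRRRYYK
RRRRRRKW
After op 4 paint(6,6,K):
RRRRRRRR
RRRRRRRB
RRRRRYYY
RRRRRYYY
RRRRRYYY
RRRRRYYK
RRRRRRKW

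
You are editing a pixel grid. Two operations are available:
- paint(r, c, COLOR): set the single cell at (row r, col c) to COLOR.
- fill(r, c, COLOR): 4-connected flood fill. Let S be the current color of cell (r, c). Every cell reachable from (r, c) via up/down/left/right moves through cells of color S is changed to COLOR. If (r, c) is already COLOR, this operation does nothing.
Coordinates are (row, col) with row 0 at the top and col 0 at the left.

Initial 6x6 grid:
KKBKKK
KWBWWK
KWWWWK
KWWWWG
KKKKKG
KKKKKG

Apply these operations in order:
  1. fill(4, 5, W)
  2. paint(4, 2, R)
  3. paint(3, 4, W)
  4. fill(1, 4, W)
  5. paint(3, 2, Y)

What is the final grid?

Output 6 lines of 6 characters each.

Answer: KKBKKK
KWBWWK
KWWWWK
KWYWWW
KKRKKW
KKKKKW

Derivation:
After op 1 fill(4,5,W) [3 cells changed]:
KKBKKK
KWBWWK
KWWWWK
KWWWWW
KKKKKW
KKKKKW
After op 2 paint(4,2,R):
KKBKKK
KWBWWK
KWWWWK
KWWWWW
KKRKKW
KKKKKW
After op 3 paint(3,4,W):
KKBKKK
KWBWWK
KWWWWK
KWWWWW
KKRKKW
KKKKKW
After op 4 fill(1,4,W) [0 cells changed]:
KKBKKK
KWBWWK
KWWWWK
KWWWWW
KKRKKW
KKKKKW
After op 5 paint(3,2,Y):
KKBKKK
KWBWWK
KWWWWK
KWYWWW
KKRKKW
KKKKKW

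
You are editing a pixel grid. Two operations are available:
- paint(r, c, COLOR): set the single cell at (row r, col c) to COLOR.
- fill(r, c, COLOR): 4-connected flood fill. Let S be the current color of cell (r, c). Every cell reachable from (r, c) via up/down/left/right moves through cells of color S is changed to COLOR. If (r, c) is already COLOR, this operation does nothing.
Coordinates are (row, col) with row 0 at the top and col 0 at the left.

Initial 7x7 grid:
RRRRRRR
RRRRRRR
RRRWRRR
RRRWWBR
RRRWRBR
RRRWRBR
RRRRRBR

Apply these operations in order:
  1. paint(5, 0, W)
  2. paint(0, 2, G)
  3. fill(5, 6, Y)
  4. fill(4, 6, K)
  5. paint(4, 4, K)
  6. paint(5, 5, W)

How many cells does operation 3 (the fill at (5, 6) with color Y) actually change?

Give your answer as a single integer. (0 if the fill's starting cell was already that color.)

Answer: 38

Derivation:
After op 1 paint(5,0,W):
RRRRRRR
RRRRRRR
RRRWRRR
RRRWWBR
RRRWRBR
WRRWRBR
RRRRRBR
After op 2 paint(0,2,G):
RRGRRRR
RRRRRRR
RRRWRRR
RRRWWBR
RRRWRBR
WRRWRBR
RRRRRBR
After op 3 fill(5,6,Y) [38 cells changed]:
YYGYYYY
YYYYYYY
YYYWYYY
YYYWWBY
YYYWYBY
WYYWYBY
YYYYYBY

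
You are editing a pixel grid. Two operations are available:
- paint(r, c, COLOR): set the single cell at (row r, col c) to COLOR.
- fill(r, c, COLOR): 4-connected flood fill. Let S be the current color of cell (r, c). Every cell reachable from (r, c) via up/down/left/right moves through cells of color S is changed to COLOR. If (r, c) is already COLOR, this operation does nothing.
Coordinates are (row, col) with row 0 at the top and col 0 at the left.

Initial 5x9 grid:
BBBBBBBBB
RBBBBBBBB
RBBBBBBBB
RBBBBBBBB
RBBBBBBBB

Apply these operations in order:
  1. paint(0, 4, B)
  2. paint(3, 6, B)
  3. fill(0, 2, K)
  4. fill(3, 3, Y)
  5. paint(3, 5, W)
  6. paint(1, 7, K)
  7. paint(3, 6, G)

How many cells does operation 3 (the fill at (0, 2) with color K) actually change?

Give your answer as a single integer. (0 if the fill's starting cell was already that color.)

After op 1 paint(0,4,B):
BBBBBBBBB
RBBBBBBBB
RBBBBBBBB
RBBBBBBBB
RBBBBBBBB
After op 2 paint(3,6,B):
BBBBBBBBB
RBBBBBBBB
RBBBBBBBB
RBBBBBBBB
RBBBBBBBB
After op 3 fill(0,2,K) [41 cells changed]:
KKKKKKKKK
RKKKKKKKK
RKKKKKKKK
RKKKKKKKK
RKKKKKKKK

Answer: 41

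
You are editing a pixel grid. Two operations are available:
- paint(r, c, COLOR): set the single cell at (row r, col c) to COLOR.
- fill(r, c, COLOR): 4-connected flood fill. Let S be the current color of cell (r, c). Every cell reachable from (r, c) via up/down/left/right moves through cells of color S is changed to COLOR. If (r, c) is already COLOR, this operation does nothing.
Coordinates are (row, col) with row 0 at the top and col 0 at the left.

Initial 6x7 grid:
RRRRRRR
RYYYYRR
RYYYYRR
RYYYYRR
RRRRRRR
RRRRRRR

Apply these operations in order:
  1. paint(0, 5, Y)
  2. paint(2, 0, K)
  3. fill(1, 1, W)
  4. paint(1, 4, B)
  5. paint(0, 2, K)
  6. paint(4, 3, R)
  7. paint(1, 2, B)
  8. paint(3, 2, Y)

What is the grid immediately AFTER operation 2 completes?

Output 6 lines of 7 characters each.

Answer: RRRRRYR
RYYYYRR
KYYYYRR
RYYYYRR
RRRRRRR
RRRRRRR

Derivation:
After op 1 paint(0,5,Y):
RRRRRYR
RYYYYRR
RYYYYRR
RYYYYRR
RRRRRRR
RRRRRRR
After op 2 paint(2,0,K):
RRRRRYR
RYYYYRR
KYYYYRR
RYYYYRR
RRRRRRR
RRRRRRR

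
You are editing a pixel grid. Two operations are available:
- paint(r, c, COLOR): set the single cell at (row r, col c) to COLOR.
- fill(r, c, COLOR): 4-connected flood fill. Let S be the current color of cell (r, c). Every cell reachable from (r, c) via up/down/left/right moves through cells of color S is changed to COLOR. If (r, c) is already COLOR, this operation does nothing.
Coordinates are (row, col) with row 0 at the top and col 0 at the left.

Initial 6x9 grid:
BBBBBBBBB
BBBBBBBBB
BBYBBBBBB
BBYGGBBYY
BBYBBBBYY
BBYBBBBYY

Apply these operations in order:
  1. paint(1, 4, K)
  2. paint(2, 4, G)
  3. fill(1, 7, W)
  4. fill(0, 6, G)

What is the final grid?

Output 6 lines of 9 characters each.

Answer: GGGGGGGGG
GGGGKGGGG
GGYGGGGGG
GGYGGGGYY
GGYGGGGYY
GGYGGGGYY

Derivation:
After op 1 paint(1,4,K):
BBBBBBBBB
BBBBKBBBB
BBYBBBBBB
BBYGGBBYY
BBYBBBBYY
BBYBBBBYY
After op 2 paint(2,4,G):
BBBBBBBBB
BBBBKBBBB
BBYBGBBBB
BBYGGBBYY
BBYBBBBYY
BBYBBBBYY
After op 3 fill(1,7,W) [40 cells changed]:
WWWWWWWWW
WWWWKWWWW
WWYWGWWWW
WWYGGWWYY
WWYWWWWYY
WWYWWWWYY
After op 4 fill(0,6,G) [40 cells changed]:
GGGGGGGGG
GGGGKGGGG
GGYGGGGGG
GGYGGGGYY
GGYGGGGYY
GGYGGGGYY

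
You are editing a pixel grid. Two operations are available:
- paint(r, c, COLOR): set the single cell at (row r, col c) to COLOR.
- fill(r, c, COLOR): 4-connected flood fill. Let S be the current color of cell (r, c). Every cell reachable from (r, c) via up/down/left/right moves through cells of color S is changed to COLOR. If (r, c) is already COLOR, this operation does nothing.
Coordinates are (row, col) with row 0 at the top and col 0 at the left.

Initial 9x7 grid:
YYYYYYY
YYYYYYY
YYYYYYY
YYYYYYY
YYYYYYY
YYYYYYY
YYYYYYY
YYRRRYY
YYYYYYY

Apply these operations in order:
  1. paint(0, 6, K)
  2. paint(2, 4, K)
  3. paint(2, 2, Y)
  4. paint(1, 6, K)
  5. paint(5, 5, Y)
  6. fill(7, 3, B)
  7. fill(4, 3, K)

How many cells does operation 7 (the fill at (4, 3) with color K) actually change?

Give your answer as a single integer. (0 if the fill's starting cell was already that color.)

After op 1 paint(0,6,K):
YYYYYYK
YYYYYYY
YYYYYYY
YYYYYYY
YYYYYYY
YYYYYYY
YYYYYYY
YYRRRYY
YYYYYYY
After op 2 paint(2,4,K):
YYYYYYK
YYYYYYY
YYYYKYY
YYYYYYY
YYYYYYY
YYYYYYY
YYYYYYY
YYRRRYY
YYYYYYY
After op 3 paint(2,2,Y):
YYYYYYK
YYYYYYY
YYYYKYY
YYYYYYY
YYYYYYY
YYYYYYY
YYYYYYY
YYRRRYY
YYYYYYY
After op 4 paint(1,6,K):
YYYYYYK
YYYYYYK
YYYYKYY
YYYYYYY
YYYYYYY
YYYYYYY
YYYYYYY
YYRRRYY
YYYYYYY
After op 5 paint(5,5,Y):
YYYYYYK
YYYYYYK
YYYYKYY
YYYYYYY
YYYYYYY
YYYYYYY
YYYYYYY
YYRRRYY
YYYYYYY
After op 6 fill(7,3,B) [3 cells changed]:
YYYYYYK
YYYYYYK
YYYYKYY
YYYYYYY
YYYYYYY
YYYYYYY
YYYYYYY
YYBBBYY
YYYYYYY
After op 7 fill(4,3,K) [57 cells changed]:
KKKKKKK
KKKKKKK
KKKKKKK
KKKKKKK
KKKKKKK
KKKKKKK
KKKKKKK
KKBBBKK
KKKKKKK

Answer: 57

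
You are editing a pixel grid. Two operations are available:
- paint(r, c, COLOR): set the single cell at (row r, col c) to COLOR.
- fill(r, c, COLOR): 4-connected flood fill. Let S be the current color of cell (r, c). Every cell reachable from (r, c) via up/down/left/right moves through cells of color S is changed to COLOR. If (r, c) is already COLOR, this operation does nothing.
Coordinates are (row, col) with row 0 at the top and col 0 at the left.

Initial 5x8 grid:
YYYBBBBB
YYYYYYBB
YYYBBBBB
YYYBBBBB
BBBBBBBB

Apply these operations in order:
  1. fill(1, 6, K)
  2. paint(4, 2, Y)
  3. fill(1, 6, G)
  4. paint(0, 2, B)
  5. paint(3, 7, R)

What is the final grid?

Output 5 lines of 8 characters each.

Answer: YYBGGGGG
YYYYYYGG
YYYGGGGG
YYYGGGGR
KKYGGGGG

Derivation:
After op 1 fill(1,6,K) [25 cells changed]:
YYYKKKKK
YYYYYYKK
YYYKKKKK
YYYKKKKK
KKKKKKKK
After op 2 paint(4,2,Y):
YYYKKKKK
YYYYYYKK
YYYKKKKK
YYYKKKKK
KKYKKKKK
After op 3 fill(1,6,G) [22 cells changed]:
YYYGGGGG
YYYYYYGG
YYYGGGGG
YYYGGGGG
KKYGGGGG
After op 4 paint(0,2,B):
YYBGGGGG
YYYYYYGG
YYYGGGGG
YYYGGGGG
KKYGGGGG
After op 5 paint(3,7,R):
YYBGGGGG
YYYYYYGG
YYYGGGGG
YYYGGGGR
KKYGGGGG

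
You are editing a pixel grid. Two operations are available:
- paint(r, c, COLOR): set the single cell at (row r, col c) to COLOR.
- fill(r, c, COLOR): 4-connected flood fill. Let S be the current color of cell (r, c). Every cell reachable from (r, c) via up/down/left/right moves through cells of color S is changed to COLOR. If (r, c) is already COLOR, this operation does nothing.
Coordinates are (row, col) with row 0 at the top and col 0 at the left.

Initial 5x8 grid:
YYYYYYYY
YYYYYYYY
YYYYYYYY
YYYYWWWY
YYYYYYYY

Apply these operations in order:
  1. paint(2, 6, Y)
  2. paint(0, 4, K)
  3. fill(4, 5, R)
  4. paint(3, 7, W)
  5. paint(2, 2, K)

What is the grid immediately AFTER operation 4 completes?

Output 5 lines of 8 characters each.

Answer: RRRRKRRR
RRRRRRRR
RRRRRRRR
RRRRWWWW
RRRRRRRR

Derivation:
After op 1 paint(2,6,Y):
YYYYYYYY
YYYYYYYY
YYYYYYYY
YYYYWWWY
YYYYYYYY
After op 2 paint(0,4,K):
YYYYKYYY
YYYYYYYY
YYYYYYYY
YYYYWWWY
YYYYYYYY
After op 3 fill(4,5,R) [36 cells changed]:
RRRRKRRR
RRRRRRRR
RRRRRRRR
RRRRWWWR
RRRRRRRR
After op 4 paint(3,7,W):
RRRRKRRR
RRRRRRRR
RRRRRRRR
RRRRWWWW
RRRRRRRR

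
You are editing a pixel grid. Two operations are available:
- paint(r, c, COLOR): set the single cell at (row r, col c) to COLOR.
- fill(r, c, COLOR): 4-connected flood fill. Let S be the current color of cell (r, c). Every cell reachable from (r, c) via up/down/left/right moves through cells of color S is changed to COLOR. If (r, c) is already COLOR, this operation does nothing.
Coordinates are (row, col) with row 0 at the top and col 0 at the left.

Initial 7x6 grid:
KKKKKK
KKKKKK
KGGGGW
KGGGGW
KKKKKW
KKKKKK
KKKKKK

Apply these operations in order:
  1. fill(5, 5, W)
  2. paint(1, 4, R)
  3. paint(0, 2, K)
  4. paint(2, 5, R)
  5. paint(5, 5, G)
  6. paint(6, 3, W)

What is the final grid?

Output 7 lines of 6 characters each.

Answer: WWKWWW
WWWWRW
WGGGGR
WGGGGW
WWWWWW
WWWWWG
WWWWWW

Derivation:
After op 1 fill(5,5,W) [31 cells changed]:
WWWWWW
WWWWWW
WGGGGW
WGGGGW
WWWWWW
WWWWWW
WWWWWW
After op 2 paint(1,4,R):
WWWWWW
WWWWRW
WGGGGW
WGGGGW
WWWWWW
WWWWWW
WWWWWW
After op 3 paint(0,2,K):
WWKWWW
WWWWRW
WGGGGW
WGGGGW
WWWWWW
WWWWWW
WWWWWW
After op 4 paint(2,5,R):
WWKWWW
WWWWRW
WGGGGR
WGGGGW
WWWWWW
WWWWWW
WWWWWW
After op 5 paint(5,5,G):
WWKWWW
WWWWRW
WGGGGR
WGGGGW
WWWWWW
WWWWWG
WWWWWW
After op 6 paint(6,3,W):
WWKWWW
WWWWRW
WGGGGR
WGGGGW
WWWWWW
WWWWWG
WWWWWW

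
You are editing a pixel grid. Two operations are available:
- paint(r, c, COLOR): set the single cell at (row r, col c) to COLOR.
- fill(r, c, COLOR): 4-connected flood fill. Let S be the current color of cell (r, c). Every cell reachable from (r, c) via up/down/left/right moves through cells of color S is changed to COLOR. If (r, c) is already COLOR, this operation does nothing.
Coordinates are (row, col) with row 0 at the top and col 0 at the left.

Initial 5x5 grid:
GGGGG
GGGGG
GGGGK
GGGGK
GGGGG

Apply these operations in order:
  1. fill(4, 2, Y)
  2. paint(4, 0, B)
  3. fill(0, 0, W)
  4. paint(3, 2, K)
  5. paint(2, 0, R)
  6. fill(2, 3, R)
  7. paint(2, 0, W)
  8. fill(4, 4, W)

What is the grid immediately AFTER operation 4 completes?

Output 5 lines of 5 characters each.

Answer: WWWWW
WWWWW
WWWWK
WWKWK
BWWWW

Derivation:
After op 1 fill(4,2,Y) [23 cells changed]:
YYYYY
YYYYY
YYYYK
YYYYK
YYYYY
After op 2 paint(4,0,B):
YYYYY
YYYYY
YYYYK
YYYYK
BYYYY
After op 3 fill(0,0,W) [22 cells changed]:
WWWWW
WWWWW
WWWWK
WWWWK
BWWWW
After op 4 paint(3,2,K):
WWWWW
WWWWW
WWWWK
WWKWK
BWWWW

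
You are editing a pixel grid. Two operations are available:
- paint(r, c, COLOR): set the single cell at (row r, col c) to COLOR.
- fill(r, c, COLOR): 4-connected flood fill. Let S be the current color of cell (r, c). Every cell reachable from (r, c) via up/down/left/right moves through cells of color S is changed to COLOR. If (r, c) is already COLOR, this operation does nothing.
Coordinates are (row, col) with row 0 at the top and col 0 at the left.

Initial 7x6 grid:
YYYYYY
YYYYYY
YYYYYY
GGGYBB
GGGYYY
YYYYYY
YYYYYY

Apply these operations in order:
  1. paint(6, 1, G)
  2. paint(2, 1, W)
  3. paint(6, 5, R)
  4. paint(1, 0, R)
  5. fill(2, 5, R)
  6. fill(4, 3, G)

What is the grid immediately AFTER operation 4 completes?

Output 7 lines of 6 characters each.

Answer: YYYYYY
RYYYYY
YWYYYY
GGGYBB
GGGYYY
YYYYYY
YGYYYR

Derivation:
After op 1 paint(6,1,G):
YYYYYY
YYYYYY
YYYYYY
GGGYBB
GGGYYY
YYYYYY
YGYYYY
After op 2 paint(2,1,W):
YYYYYY
YYYYYY
YWYYYY
GGGYBB
GGGYYY
YYYYYY
YGYYYY
After op 3 paint(6,5,R):
YYYYYY
YYYYYY
YWYYYY
GGGYBB
GGGYYY
YYYYYY
YGYYYR
After op 4 paint(1,0,R):
YYYYYY
RYYYYY
YWYYYY
GGGYBB
GGGYYY
YYYYYY
YGYYYR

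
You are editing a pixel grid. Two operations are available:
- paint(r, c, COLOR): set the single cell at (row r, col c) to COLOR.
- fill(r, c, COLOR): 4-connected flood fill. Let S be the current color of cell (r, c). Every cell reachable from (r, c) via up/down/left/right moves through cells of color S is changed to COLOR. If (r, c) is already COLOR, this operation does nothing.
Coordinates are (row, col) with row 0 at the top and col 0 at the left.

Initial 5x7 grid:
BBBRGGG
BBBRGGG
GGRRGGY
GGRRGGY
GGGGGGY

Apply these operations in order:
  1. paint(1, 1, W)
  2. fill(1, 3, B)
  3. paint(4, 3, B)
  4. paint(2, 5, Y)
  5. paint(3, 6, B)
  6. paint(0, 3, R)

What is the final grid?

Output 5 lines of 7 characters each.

After op 1 paint(1,1,W):
BBBRGGG
BWBRGGG
GGRRGGY
GGRRGGY
GGGGGGY
After op 2 fill(1,3,B) [6 cells changed]:
BBBBGGG
BWBBGGG
GGBBGGY
GGBBGGY
GGGGGGY
After op 3 paint(4,3,B):
BBBBGGG
BWBBGGG
GGBBGGY
GGBBGGY
GGGBGGY
After op 4 paint(2,5,Y):
BBBBGGG
BWBBGGG
GGBBGYY
GGBBGGY
GGGBGGY
After op 5 paint(3,6,B):
BBBBGGG
BWBBGGG
GGBBGYY
GGBBGGB
GGGBGGY
After op 6 paint(0,3,R):
BBBRGGG
BWBBGGG
GGBBGYY
GGBBGGB
GGGBGGY

Answer: BBBRGGG
BWBBGGG
GGBBGYY
GGBBGGB
GGGBGGY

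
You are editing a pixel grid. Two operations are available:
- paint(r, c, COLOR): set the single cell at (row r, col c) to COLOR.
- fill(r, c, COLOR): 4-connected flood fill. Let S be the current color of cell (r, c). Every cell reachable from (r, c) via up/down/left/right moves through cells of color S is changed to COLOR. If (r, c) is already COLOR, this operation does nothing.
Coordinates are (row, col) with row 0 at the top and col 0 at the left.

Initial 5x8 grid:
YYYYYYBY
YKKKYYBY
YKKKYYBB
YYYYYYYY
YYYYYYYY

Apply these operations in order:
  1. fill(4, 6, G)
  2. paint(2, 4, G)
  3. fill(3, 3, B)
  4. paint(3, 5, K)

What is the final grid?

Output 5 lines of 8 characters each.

After op 1 fill(4,6,G) [28 cells changed]:
GGGGGGBY
GKKKGGBY
GKKKGGBB
GGGGGGGG
GGGGGGGG
After op 2 paint(2,4,G):
GGGGGGBY
GKKKGGBY
GKKKGGBB
GGGGGGGG
GGGGGGGG
After op 3 fill(3,3,B) [28 cells changed]:
BBBBBBBY
BKKKBBBY
BKKKBBBB
BBBBBBBB
BBBBBBBB
After op 4 paint(3,5,K):
BBBBBBBY
BKKKBBBY
BKKKBBBB
BBBBBKBB
BBBBBBBB

Answer: BBBBBBBY
BKKKBBBY
BKKKBBBB
BBBBBKBB
BBBBBBBB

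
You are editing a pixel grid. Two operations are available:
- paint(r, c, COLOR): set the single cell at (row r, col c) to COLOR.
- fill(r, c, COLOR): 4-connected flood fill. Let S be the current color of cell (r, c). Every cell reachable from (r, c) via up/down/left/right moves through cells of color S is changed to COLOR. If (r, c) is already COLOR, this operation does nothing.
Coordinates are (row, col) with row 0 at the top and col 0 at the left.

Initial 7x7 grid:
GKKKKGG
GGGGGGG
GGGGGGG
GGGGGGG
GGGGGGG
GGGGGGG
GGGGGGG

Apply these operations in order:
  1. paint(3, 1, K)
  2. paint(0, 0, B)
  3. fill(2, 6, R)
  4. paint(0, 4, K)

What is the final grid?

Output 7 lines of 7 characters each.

Answer: BKKKKRR
RRRRRRR
RRRRRRR
RKRRRRR
RRRRRRR
RRRRRRR
RRRRRRR

Derivation:
After op 1 paint(3,1,K):
GKKKKGG
GGGGGGG
GGGGGGG
GKGGGGG
GGGGGGG
GGGGGGG
GGGGGGG
After op 2 paint(0,0,B):
BKKKKGG
GGGGGGG
GGGGGGG
GKGGGGG
GGGGGGG
GGGGGGG
GGGGGGG
After op 3 fill(2,6,R) [43 cells changed]:
BKKKKRR
RRRRRRR
RRRRRRR
RKRRRRR
RRRRRRR
RRRRRRR
RRRRRRR
After op 4 paint(0,4,K):
BKKKKRR
RRRRRRR
RRRRRRR
RKRRRRR
RRRRRRR
RRRRRRR
RRRRRRR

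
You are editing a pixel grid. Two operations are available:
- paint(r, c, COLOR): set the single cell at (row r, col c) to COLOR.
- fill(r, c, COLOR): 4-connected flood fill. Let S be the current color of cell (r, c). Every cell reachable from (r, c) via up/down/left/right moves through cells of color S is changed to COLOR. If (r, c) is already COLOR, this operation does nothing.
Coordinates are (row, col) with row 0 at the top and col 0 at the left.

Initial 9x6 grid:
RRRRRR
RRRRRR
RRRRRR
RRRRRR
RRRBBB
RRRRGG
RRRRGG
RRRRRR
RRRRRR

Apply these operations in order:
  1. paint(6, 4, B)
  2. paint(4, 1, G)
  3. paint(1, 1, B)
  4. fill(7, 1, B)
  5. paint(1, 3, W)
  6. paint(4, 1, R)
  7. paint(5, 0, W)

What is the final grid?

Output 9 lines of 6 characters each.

After op 1 paint(6,4,B):
RRRRRR
RRRRRR
RRRRRR
RRRRRR
RRRBBB
RRRRGG
RRRRBG
RRRRRR
RRRRRR
After op 2 paint(4,1,G):
RRRRRR
RRRRRR
RRRRRR
RRRRRR
RGRBBB
RRRRGG
RRRRBG
RRRRRR
RRRRRR
After op 3 paint(1,1,B):
RRRRRR
RBRRRR
RRRRRR
RRRRRR
RGRBBB
RRRRGG
RRRRBG
RRRRRR
RRRRRR
After op 4 fill(7,1,B) [45 cells changed]:
BBBBBB
BBBBBB
BBBBBB
BBBBBB
BGBBBB
BBBBGG
BBBBBG
BBBBBB
BBBBBB
After op 5 paint(1,3,W):
BBBBBB
BBBWBB
BBBBBB
BBBBBB
BGBBBB
BBBBGG
BBBBBG
BBBBBB
BBBBBB
After op 6 paint(4,1,R):
BBBBBB
BBBWBB
BBBBBB
BBBBBB
BRBBBB
BBBBGG
BBBBBG
BBBBBB
BBBBBB
After op 7 paint(5,0,W):
BBBBBB
BBBWBB
BBBBBB
BBBBBB
BRBBBB
WBBBGG
BBBBBG
BBBBBB
BBBBBB

Answer: BBBBBB
BBBWBB
BBBBBB
BBBBBB
BRBBBB
WBBBGG
BBBBBG
BBBBBB
BBBBBB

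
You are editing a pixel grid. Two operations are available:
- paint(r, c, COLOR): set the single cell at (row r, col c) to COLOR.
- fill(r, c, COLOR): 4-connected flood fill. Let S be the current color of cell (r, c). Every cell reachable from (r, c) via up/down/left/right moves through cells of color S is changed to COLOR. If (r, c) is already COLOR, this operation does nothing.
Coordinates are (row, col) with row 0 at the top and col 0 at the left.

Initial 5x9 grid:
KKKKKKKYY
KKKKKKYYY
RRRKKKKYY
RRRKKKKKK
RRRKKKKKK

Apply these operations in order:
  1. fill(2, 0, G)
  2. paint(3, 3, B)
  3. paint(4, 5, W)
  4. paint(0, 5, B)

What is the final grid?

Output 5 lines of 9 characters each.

Answer: KKKKKBKYY
KKKKKKYYY
GGGKKKKYY
GGGBKKKKK
GGGKKWKKK

Derivation:
After op 1 fill(2,0,G) [9 cells changed]:
KKKKKKKYY
KKKKKKYYY
GGGKKKKYY
GGGKKKKKK
GGGKKKKKK
After op 2 paint(3,3,B):
KKKKKKKYY
KKKKKKYYY
GGGKKKKYY
GGGBKKKKK
GGGKKKKKK
After op 3 paint(4,5,W):
KKKKKKKYY
KKKKKKYYY
GGGKKKKYY
GGGBKKKKK
GGGKKWKKK
After op 4 paint(0,5,B):
KKKKKBKYY
KKKKKKYYY
GGGKKKKYY
GGGBKKKKK
GGGKKWKKK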